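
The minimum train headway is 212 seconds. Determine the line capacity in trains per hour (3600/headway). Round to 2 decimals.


Capacity = 3600 / headway
Capacity = 3600 / 212
Capacity = 16.98 trains/hour

16.98


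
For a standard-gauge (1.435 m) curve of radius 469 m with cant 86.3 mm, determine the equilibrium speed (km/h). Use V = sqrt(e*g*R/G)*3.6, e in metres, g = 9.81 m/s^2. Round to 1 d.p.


Convert cant: e = 86.3 mm = 0.0863 m
V_ms = sqrt(0.0863 * 9.81 * 469 / 1.435)
V_ms = sqrt(276.694639) = 16.6341 m/s
V = 16.6341 * 3.6 = 59.9 km/h

59.9


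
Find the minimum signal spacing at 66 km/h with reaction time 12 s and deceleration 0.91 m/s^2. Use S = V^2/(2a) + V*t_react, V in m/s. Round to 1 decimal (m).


V = 66 / 3.6 = 18.3333 m/s
Braking distance = 18.3333^2 / (2*0.91) = 184.6764 m
Sighting distance = 18.3333 * 12 = 220.0 m
S = 184.6764 + 220.0 = 404.7 m

404.7


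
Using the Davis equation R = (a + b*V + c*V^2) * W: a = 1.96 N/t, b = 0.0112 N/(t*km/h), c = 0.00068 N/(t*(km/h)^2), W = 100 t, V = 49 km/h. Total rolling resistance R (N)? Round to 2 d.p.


b*V = 0.0112 * 49 = 0.5488
c*V^2 = 0.00068 * 2401 = 1.63268
R_per_t = 1.96 + 0.5488 + 1.63268 = 4.14148 N/t
R_total = 4.14148 * 100 = 414.15 N

414.15


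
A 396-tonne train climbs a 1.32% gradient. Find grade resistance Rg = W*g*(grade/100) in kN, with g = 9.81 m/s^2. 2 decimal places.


Rg = W * 9.81 * grade / 100
Rg = 396 * 9.81 * 1.32 / 100
Rg = 3884.76 * 0.0132
Rg = 51.28 kN

51.28


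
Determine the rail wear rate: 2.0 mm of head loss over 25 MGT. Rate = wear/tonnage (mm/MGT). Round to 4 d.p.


Wear rate = total wear / cumulative tonnage
Rate = 2.0 / 25
Rate = 0.0800 mm/MGT

0.0800


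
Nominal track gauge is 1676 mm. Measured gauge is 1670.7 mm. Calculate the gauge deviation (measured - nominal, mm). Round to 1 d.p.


Deviation = measured - nominal
Deviation = 1670.7 - 1676
Deviation = -5.3 mm

-5.3


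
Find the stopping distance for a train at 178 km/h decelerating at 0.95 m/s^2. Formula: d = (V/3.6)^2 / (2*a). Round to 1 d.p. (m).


Convert speed: V = 178 / 3.6 = 49.4444 m/s
V^2 = 2444.7531
d = 2444.7531 / (2 * 0.95)
d = 2444.7531 / 1.9
d = 1286.7 m

1286.7


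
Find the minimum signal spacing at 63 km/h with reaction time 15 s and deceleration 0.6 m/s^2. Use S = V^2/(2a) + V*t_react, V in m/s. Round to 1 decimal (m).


V = 63 / 3.6 = 17.5 m/s
Braking distance = 17.5^2 / (2*0.6) = 255.2083 m
Sighting distance = 17.5 * 15 = 262.5 m
S = 255.2083 + 262.5 = 517.7 m

517.7


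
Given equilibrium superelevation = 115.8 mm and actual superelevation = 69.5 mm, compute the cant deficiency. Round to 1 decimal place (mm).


Cant deficiency = equilibrium cant - actual cant
CD = 115.8 - 69.5
CD = 46.3 mm

46.3


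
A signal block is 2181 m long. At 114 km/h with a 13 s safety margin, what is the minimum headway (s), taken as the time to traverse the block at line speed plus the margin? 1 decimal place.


V = 114 / 3.6 = 31.6667 m/s
Block traversal time = 2181 / 31.6667 = 68.8737 s
Headway = 68.8737 + 13
Headway = 81.9 s

81.9


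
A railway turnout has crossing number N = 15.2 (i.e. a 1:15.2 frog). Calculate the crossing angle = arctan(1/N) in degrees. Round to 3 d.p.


1/N = 1/15.2 = 0.065789
angle = arctan(0.065789) = 0.065695 rad
angle = 0.065695 * 180/pi = 3.764 degrees

3.764


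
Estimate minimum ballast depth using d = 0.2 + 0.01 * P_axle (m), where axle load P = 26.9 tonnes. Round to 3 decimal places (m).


d = 0.2 + 0.01 * 26.9
d = 0.2 + 0.269
d = 0.469 m

0.469


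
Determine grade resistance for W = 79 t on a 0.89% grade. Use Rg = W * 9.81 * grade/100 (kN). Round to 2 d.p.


Rg = W * 9.81 * grade / 100
Rg = 79 * 9.81 * 0.89 / 100
Rg = 774.99 * 0.0089
Rg = 6.90 kN

6.90


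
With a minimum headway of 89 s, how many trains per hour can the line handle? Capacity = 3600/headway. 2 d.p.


Capacity = 3600 / headway
Capacity = 3600 / 89
Capacity = 40.45 trains/hour

40.45


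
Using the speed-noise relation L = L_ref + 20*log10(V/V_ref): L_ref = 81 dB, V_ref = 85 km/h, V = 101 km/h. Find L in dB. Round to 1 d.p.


V/V_ref = 101 / 85 = 1.188235
log10(1.188235) = 0.074902
20 * 0.074902 = 1.498
L = 81 + 1.498 = 82.5 dB

82.5


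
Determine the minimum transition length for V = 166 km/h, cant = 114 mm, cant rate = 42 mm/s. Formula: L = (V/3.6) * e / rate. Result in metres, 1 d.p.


Convert speed: V = 166 / 3.6 = 46.1111 m/s
L = 46.1111 * 114 / 42
L = 5256.6667 / 42
L = 125.2 m

125.2


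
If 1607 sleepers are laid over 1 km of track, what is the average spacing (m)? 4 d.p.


Spacing = 1000 m / number of sleepers
Spacing = 1000 / 1607
Spacing = 0.6223 m

0.6223


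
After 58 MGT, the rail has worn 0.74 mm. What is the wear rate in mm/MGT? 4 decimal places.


Wear rate = total wear / cumulative tonnage
Rate = 0.74 / 58
Rate = 0.0128 mm/MGT

0.0128


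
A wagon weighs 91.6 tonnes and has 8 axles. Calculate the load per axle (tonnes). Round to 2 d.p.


Load per axle = total weight / number of axles
Load = 91.6 / 8
Load = 11.45 tonnes

11.45


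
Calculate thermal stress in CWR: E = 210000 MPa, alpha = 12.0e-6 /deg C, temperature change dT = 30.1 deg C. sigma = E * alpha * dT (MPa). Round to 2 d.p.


sigma = E * alpha * dT
sigma = 210000 * 12.0e-6 * 30.1
sigma = 2.52 * 30.1
sigma = 75.85 MPa

75.85


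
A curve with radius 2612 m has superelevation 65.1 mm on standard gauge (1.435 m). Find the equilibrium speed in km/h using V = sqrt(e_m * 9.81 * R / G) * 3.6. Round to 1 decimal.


Convert cant: e = 65.1 mm = 0.0651 m
V_ms = sqrt(0.0651 * 9.81 * 2612 / 1.435)
V_ms = sqrt(1162.441932) = 34.0946 m/s
V = 34.0946 * 3.6 = 122.7 km/h

122.7


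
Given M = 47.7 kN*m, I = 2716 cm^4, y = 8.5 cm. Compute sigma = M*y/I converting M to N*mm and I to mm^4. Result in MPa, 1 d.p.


Convert units:
M = 47.7 kN*m = 47700000 N*mm
y = 8.5 cm = 85 mm
I = 2716 cm^4 = 27160000 mm^4
sigma = 47700000 * 85 / 27160000
sigma = 149.3 MPa

149.3


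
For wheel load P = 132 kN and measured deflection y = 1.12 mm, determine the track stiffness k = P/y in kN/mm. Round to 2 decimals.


Track stiffness k = P / y
k = 132 / 1.12
k = 117.86 kN/mm

117.86


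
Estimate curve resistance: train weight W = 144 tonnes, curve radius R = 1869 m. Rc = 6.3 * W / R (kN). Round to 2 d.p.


Rc = 6.3 * W / R
Rc = 6.3 * 144 / 1869
Rc = 907.2 / 1869
Rc = 0.49 kN

0.49


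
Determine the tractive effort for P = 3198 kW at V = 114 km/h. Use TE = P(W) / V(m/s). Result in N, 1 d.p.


Convert: P = 3198 kW = 3198000 W
V = 114 / 3.6 = 31.6667 m/s
TE = 3198000 / 31.6667
TE = 100989.5 N

100989.5


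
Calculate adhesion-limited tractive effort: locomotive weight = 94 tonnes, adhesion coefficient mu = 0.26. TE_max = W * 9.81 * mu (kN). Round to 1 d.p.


TE_max = W * g * mu
TE_max = 94 * 9.81 * 0.26
TE_max = 922.14 * 0.26
TE_max = 239.8 kN

239.8


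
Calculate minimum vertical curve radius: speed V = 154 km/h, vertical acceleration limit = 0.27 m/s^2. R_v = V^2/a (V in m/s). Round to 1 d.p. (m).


Convert speed: V = 154 / 3.6 = 42.7778 m/s
V^2 = 1829.9383 m^2/s^2
R_v = 1829.9383 / 0.27
R_v = 6777.5 m

6777.5


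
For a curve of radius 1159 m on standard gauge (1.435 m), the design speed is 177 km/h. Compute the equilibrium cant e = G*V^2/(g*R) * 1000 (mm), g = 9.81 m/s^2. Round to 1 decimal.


Convert speed: V = 177 / 3.6 = 49.1667 m/s
Apply formula: e = 1.435 * 49.1667^2 / (9.81 * 1159)
e = 1.435 * 2417.3611 / 11369.79
e = 0.305099 m = 305.1 mm

305.1


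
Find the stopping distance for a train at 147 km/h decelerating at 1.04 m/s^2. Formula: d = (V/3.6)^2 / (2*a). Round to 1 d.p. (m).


Convert speed: V = 147 / 3.6 = 40.8333 m/s
V^2 = 1667.3611
d = 1667.3611 / (2 * 1.04)
d = 1667.3611 / 2.08
d = 801.6 m

801.6


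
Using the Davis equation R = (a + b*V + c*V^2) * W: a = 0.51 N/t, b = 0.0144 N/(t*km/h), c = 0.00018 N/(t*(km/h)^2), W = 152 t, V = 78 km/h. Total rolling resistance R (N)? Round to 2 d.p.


b*V = 0.0144 * 78 = 1.1232
c*V^2 = 0.00018 * 6084 = 1.09512
R_per_t = 0.51 + 1.1232 + 1.09512 = 2.72832 N/t
R_total = 2.72832 * 152 = 414.70 N

414.70


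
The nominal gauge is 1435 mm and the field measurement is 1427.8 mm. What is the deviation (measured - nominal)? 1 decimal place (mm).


Deviation = measured - nominal
Deviation = 1427.8 - 1435
Deviation = -7.2 mm

-7.2


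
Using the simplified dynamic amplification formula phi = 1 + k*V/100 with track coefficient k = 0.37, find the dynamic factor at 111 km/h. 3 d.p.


phi = 1 + k * V / 100
phi = 1 + 0.37 * 111 / 100
phi = 1 + 0.4107
phi = 1.411

1.411


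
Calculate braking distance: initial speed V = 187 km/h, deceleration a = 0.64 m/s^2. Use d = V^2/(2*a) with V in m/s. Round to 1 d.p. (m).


Convert speed: V = 187 / 3.6 = 51.9444 m/s
V^2 = 2698.2253
d = 2698.2253 / (2 * 0.64)
d = 2698.2253 / 1.28
d = 2108.0 m

2108.0


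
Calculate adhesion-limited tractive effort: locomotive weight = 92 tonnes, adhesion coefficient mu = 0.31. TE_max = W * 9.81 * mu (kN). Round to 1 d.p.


TE_max = W * g * mu
TE_max = 92 * 9.81 * 0.31
TE_max = 902.52 * 0.31
TE_max = 279.8 kN

279.8


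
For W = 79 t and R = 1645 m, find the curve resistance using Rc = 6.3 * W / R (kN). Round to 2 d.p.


Rc = 6.3 * W / R
Rc = 6.3 * 79 / 1645
Rc = 497.7 / 1645
Rc = 0.30 kN

0.30


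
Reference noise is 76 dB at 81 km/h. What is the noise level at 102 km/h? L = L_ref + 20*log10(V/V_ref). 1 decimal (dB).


V/V_ref = 102 / 81 = 1.259259
log10(1.259259) = 0.100115
20 * 0.100115 = 2.0023
L = 76 + 2.0023 = 78.0 dB

78.0


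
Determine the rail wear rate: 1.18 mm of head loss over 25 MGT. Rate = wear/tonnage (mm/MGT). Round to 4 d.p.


Wear rate = total wear / cumulative tonnage
Rate = 1.18 / 25
Rate = 0.0472 mm/MGT

0.0472


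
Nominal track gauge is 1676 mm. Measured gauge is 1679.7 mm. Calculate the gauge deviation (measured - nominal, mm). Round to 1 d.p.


Deviation = measured - nominal
Deviation = 1679.7 - 1676
Deviation = 3.7 mm

3.7


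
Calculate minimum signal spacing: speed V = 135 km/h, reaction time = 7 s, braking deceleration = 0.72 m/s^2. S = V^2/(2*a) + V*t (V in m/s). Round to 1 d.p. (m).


V = 135 / 3.6 = 37.5 m/s
Braking distance = 37.5^2 / (2*0.72) = 976.5625 m
Sighting distance = 37.5 * 7 = 262.5 m
S = 976.5625 + 262.5 = 1239.1 m

1239.1


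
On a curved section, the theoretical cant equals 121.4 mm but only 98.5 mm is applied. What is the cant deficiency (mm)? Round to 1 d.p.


Cant deficiency = equilibrium cant - actual cant
CD = 121.4 - 98.5
CD = 22.9 mm

22.9


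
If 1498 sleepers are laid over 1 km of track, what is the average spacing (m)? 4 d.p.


Spacing = 1000 m / number of sleepers
Spacing = 1000 / 1498
Spacing = 0.6676 m

0.6676


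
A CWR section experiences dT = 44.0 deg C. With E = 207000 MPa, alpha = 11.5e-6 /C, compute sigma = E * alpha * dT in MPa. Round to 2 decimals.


sigma = E * alpha * dT
sigma = 207000 * 11.5e-6 * 44.0
sigma = 2.3805 * 44.0
sigma = 104.74 MPa

104.74


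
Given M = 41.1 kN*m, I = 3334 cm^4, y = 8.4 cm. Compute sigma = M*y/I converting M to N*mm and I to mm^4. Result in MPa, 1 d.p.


Convert units:
M = 41.1 kN*m = 41100000 N*mm
y = 8.4 cm = 84 mm
I = 3334 cm^4 = 33340000 mm^4
sigma = 41100000 * 84 / 33340000
sigma = 103.6 MPa

103.6


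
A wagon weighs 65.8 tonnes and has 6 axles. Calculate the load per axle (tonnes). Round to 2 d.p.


Load per axle = total weight / number of axles
Load = 65.8 / 6
Load = 10.97 tonnes

10.97


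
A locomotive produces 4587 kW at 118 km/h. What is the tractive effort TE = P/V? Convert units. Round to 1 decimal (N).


Convert: P = 4587 kW = 4587000 W
V = 118 / 3.6 = 32.7778 m/s
TE = 4587000 / 32.7778
TE = 139942.4 N

139942.4


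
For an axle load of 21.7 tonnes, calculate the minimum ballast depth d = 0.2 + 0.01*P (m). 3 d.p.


d = 0.2 + 0.01 * 21.7
d = 0.2 + 0.217
d = 0.417 m

0.417


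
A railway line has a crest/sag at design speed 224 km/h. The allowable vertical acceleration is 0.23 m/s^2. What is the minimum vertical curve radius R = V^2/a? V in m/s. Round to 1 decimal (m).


Convert speed: V = 224 / 3.6 = 62.2222 m/s
V^2 = 3871.6049 m^2/s^2
R_v = 3871.6049 / 0.23
R_v = 16833.1 m

16833.1


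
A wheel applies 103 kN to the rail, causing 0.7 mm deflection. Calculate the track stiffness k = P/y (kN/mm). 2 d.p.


Track stiffness k = P / y
k = 103 / 0.7
k = 147.14 kN/mm

147.14


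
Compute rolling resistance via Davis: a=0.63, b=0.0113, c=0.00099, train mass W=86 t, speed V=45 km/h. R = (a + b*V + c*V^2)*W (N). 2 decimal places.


b*V = 0.0113 * 45 = 0.5085
c*V^2 = 0.00099 * 2025 = 2.00475
R_per_t = 0.63 + 0.5085 + 2.00475 = 3.14325 N/t
R_total = 3.14325 * 86 = 270.32 N

270.32


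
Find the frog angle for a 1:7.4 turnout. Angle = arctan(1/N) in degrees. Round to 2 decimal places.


1/N = 1/7.4 = 0.135135
angle = arctan(0.135135) = 0.134321 rad
angle = 0.134321 * 180/pi = 7.70 degrees

7.70


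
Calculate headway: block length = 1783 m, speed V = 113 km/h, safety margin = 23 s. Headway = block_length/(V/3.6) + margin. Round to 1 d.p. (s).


V = 113 / 3.6 = 31.3889 m/s
Block traversal time = 1783 / 31.3889 = 56.8035 s
Headway = 56.8035 + 23
Headway = 79.8 s

79.8


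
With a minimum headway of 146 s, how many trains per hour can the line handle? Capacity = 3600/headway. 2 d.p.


Capacity = 3600 / headway
Capacity = 3600 / 146
Capacity = 24.66 trains/hour

24.66


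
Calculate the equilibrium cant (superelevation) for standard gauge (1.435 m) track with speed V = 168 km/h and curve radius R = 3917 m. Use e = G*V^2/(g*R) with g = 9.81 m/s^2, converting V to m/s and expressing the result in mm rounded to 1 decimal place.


Convert speed: V = 168 / 3.6 = 46.6667 m/s
Apply formula: e = 1.435 * 46.6667^2 / (9.81 * 3917)
e = 1.435 * 2177.7778 / 38425.77
e = 0.081329 m = 81.3 mm

81.3


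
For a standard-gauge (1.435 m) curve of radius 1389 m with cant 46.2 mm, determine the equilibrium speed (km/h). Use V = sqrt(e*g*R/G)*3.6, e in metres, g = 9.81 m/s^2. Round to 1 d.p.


Convert cant: e = 46.2 mm = 0.0462 m
V_ms = sqrt(0.0462 * 9.81 * 1389 / 1.435)
V_ms = sqrt(438.693629) = 20.945 m/s
V = 20.945 * 3.6 = 75.4 km/h

75.4


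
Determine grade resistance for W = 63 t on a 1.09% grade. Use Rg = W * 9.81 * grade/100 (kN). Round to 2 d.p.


Rg = W * 9.81 * grade / 100
Rg = 63 * 9.81 * 1.09 / 100
Rg = 618.03 * 0.0109
Rg = 6.74 kN

6.74


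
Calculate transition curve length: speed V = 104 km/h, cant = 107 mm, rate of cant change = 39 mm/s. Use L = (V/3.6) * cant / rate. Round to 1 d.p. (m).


Convert speed: V = 104 / 3.6 = 28.8889 m/s
L = 28.8889 * 107 / 39
L = 3091.1111 / 39
L = 79.3 m

79.3


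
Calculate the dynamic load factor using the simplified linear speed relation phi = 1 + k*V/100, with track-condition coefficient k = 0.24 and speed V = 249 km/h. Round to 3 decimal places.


phi = 1 + k * V / 100
phi = 1 + 0.24 * 249 / 100
phi = 1 + 0.5976
phi = 1.598

1.598


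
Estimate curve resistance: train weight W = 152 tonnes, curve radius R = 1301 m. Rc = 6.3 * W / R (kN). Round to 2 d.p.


Rc = 6.3 * W / R
Rc = 6.3 * 152 / 1301
Rc = 957.6 / 1301
Rc = 0.74 kN

0.74


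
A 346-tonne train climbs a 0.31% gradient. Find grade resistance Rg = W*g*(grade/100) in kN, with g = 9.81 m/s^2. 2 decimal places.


Rg = W * 9.81 * grade / 100
Rg = 346 * 9.81 * 0.31 / 100
Rg = 3394.26 * 0.0031
Rg = 10.52 kN

10.52


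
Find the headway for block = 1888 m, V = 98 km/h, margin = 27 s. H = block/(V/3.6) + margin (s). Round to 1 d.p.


V = 98 / 3.6 = 27.2222 m/s
Block traversal time = 1888 / 27.2222 = 69.3551 s
Headway = 69.3551 + 27
Headway = 96.4 s

96.4


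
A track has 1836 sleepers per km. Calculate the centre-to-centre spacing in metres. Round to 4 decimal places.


Spacing = 1000 m / number of sleepers
Spacing = 1000 / 1836
Spacing = 0.5447 m

0.5447


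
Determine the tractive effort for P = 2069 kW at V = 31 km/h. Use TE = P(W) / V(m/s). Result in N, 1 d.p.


Convert: P = 2069 kW = 2069000 W
V = 31 / 3.6 = 8.6111 m/s
TE = 2069000 / 8.6111
TE = 240271.0 N

240271.0


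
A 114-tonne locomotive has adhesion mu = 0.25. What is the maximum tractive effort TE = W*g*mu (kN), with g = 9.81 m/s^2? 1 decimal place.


TE_max = W * g * mu
TE_max = 114 * 9.81 * 0.25
TE_max = 1118.34 * 0.25
TE_max = 279.6 kN

279.6


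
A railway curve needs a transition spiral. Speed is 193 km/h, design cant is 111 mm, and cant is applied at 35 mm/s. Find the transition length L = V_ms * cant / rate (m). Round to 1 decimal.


Convert speed: V = 193 / 3.6 = 53.6111 m/s
L = 53.6111 * 111 / 35
L = 5950.8333 / 35
L = 170.0 m

170.0


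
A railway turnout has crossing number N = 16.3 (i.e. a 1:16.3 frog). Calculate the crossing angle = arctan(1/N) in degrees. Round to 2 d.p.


1/N = 1/16.3 = 0.06135
angle = arctan(0.06135) = 0.061273 rad
angle = 0.061273 * 180/pi = 3.51 degrees

3.51


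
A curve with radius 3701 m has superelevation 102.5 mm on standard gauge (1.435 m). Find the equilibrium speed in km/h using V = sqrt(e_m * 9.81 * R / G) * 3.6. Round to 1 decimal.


Convert cant: e = 102.5 mm = 0.1025 m
V_ms = sqrt(0.1025 * 9.81 * 3701 / 1.435)
V_ms = sqrt(2593.343571) = 50.9249 m/s
V = 50.9249 * 3.6 = 183.3 km/h

183.3


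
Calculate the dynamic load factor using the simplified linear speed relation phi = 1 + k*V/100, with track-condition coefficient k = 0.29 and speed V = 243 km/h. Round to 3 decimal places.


phi = 1 + k * V / 100
phi = 1 + 0.29 * 243 / 100
phi = 1 + 0.7047
phi = 1.705

1.705


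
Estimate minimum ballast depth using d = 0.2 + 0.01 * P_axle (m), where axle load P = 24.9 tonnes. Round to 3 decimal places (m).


d = 0.2 + 0.01 * 24.9
d = 0.2 + 0.249
d = 0.449 m

0.449


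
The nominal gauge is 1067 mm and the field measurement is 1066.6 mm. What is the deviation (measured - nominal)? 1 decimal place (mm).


Deviation = measured - nominal
Deviation = 1066.6 - 1067
Deviation = -0.4 mm

-0.4


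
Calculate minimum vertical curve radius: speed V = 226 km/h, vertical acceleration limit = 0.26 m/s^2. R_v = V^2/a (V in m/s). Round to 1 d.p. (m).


Convert speed: V = 226 / 3.6 = 62.7778 m/s
V^2 = 3941.0494 m^2/s^2
R_v = 3941.0494 / 0.26
R_v = 15157.9 m

15157.9


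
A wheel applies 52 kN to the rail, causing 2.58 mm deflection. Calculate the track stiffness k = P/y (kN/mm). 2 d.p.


Track stiffness k = P / y
k = 52 / 2.58
k = 20.16 kN/mm

20.16


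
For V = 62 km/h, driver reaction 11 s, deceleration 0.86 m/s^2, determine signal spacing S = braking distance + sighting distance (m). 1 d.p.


V = 62 / 3.6 = 17.2222 m/s
Braking distance = 17.2222^2 / (2*0.86) = 172.4447 m
Sighting distance = 17.2222 * 11 = 189.4444 m
S = 172.4447 + 189.4444 = 361.9 m

361.9


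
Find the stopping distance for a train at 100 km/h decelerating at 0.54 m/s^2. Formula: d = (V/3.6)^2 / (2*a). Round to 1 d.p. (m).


Convert speed: V = 100 / 3.6 = 27.7778 m/s
V^2 = 771.6049
d = 771.6049 / (2 * 0.54)
d = 771.6049 / 1.08
d = 714.4 m

714.4


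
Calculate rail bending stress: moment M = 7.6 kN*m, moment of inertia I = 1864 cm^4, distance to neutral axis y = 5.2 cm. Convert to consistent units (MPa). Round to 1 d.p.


Convert units:
M = 7.6 kN*m = 7600000 N*mm
y = 5.2 cm = 52 mm
I = 1864 cm^4 = 18640000 mm^4
sigma = 7600000 * 52 / 18640000
sigma = 21.2 MPa

21.2


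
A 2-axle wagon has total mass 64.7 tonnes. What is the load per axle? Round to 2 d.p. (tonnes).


Load per axle = total weight / number of axles
Load = 64.7 / 2
Load = 32.35 tonnes

32.35


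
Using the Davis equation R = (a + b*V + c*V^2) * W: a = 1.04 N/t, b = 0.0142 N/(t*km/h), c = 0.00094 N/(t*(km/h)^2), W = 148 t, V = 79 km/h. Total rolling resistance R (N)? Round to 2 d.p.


b*V = 0.0142 * 79 = 1.1218
c*V^2 = 0.00094 * 6241 = 5.86654
R_per_t = 1.04 + 1.1218 + 5.86654 = 8.02834 N/t
R_total = 8.02834 * 148 = 1188.19 N

1188.19


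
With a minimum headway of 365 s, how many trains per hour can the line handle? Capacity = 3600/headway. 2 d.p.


Capacity = 3600 / headway
Capacity = 3600 / 365
Capacity = 9.86 trains/hour

9.86


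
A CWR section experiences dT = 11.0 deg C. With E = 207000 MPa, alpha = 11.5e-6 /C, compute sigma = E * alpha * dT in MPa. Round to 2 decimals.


sigma = E * alpha * dT
sigma = 207000 * 11.5e-6 * 11.0
sigma = 2.3805 * 11.0
sigma = 26.19 MPa

26.19


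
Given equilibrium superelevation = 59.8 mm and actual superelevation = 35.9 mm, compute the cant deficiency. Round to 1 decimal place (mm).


Cant deficiency = equilibrium cant - actual cant
CD = 59.8 - 35.9
CD = 23.9 mm

23.9


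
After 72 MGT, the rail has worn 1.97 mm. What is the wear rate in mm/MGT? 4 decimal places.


Wear rate = total wear / cumulative tonnage
Rate = 1.97 / 72
Rate = 0.0274 mm/MGT

0.0274


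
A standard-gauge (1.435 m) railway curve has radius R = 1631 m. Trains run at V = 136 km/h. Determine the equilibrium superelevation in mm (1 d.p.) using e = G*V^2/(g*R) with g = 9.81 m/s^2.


Convert speed: V = 136 / 3.6 = 37.7778 m/s
Apply formula: e = 1.435 * 37.7778^2 / (9.81 * 1631)
e = 1.435 * 1427.1605 / 16000.11
e = 0.127998 m = 128.0 mm

128.0


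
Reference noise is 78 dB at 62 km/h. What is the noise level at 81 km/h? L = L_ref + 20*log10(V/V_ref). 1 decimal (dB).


V/V_ref = 81 / 62 = 1.306452
log10(1.306452) = 0.116093
20 * 0.116093 = 2.3219
L = 78 + 2.3219 = 80.3 dB

80.3


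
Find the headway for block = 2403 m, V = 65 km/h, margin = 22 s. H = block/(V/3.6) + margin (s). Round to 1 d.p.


V = 65 / 3.6 = 18.0556 m/s
Block traversal time = 2403 / 18.0556 = 133.0892 s
Headway = 133.0892 + 22
Headway = 155.1 s

155.1


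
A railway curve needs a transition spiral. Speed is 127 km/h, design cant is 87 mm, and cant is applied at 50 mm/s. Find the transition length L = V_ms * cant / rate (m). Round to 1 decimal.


Convert speed: V = 127 / 3.6 = 35.2778 m/s
L = 35.2778 * 87 / 50
L = 3069.1667 / 50
L = 61.4 m

61.4


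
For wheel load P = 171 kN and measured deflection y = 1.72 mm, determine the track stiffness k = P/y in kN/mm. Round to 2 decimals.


Track stiffness k = P / y
k = 171 / 1.72
k = 99.42 kN/mm

99.42


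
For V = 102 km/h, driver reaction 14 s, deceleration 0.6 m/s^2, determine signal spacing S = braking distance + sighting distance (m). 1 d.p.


V = 102 / 3.6 = 28.3333 m/s
Braking distance = 28.3333^2 / (2*0.6) = 668.9815 m
Sighting distance = 28.3333 * 14 = 396.6667 m
S = 668.9815 + 396.6667 = 1065.6 m

1065.6


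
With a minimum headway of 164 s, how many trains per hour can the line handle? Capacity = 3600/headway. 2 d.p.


Capacity = 3600 / headway
Capacity = 3600 / 164
Capacity = 21.95 trains/hour

21.95


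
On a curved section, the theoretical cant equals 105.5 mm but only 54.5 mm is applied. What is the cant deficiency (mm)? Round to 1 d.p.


Cant deficiency = equilibrium cant - actual cant
CD = 105.5 - 54.5
CD = 51.0 mm

51.0


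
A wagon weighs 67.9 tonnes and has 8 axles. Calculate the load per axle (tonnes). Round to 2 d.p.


Load per axle = total weight / number of axles
Load = 67.9 / 8
Load = 8.49 tonnes

8.49


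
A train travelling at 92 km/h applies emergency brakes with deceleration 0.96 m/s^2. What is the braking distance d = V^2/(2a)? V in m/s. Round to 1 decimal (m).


Convert speed: V = 92 / 3.6 = 25.5556 m/s
V^2 = 653.0864
d = 653.0864 / (2 * 0.96)
d = 653.0864 / 1.92
d = 340.1 m

340.1


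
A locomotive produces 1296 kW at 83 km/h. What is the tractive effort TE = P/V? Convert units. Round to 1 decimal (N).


Convert: P = 1296 kW = 1296000 W
V = 83 / 3.6 = 23.0556 m/s
TE = 1296000 / 23.0556
TE = 56212.0 N

56212.0


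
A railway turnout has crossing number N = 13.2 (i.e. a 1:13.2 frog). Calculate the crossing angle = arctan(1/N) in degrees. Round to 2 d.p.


1/N = 1/13.2 = 0.075758
angle = arctan(0.075758) = 0.075613 rad
angle = 0.075613 * 180/pi = 4.33 degrees

4.33


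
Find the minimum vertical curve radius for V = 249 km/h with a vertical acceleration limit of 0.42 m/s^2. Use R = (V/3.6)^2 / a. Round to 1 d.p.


Convert speed: V = 249 / 3.6 = 69.1667 m/s
V^2 = 4784.0278 m^2/s^2
R_v = 4784.0278 / 0.42
R_v = 11390.5 m

11390.5


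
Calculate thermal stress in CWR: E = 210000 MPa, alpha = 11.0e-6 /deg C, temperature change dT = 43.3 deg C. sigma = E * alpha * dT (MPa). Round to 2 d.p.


sigma = E * alpha * dT
sigma = 210000 * 11.0e-6 * 43.3
sigma = 2.31 * 43.3
sigma = 100.02 MPa

100.02


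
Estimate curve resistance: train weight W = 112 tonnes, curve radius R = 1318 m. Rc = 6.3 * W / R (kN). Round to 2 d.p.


Rc = 6.3 * W / R
Rc = 6.3 * 112 / 1318
Rc = 705.6 / 1318
Rc = 0.54 kN

0.54


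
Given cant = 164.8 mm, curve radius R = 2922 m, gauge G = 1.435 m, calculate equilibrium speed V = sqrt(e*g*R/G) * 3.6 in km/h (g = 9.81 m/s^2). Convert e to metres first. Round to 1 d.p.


Convert cant: e = 164.8 mm = 0.1648 m
V_ms = sqrt(0.1648 * 9.81 * 2922 / 1.435)
V_ms = sqrt(3291.959816) = 57.3756 m/s
V = 57.3756 * 3.6 = 206.6 km/h

206.6


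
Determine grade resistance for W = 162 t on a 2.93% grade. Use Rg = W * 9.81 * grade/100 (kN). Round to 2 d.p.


Rg = W * 9.81 * grade / 100
Rg = 162 * 9.81 * 2.93 / 100
Rg = 1589.22 * 0.0293
Rg = 46.56 kN

46.56


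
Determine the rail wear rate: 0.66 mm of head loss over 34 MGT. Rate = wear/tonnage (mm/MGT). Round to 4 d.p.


Wear rate = total wear / cumulative tonnage
Rate = 0.66 / 34
Rate = 0.0194 mm/MGT

0.0194


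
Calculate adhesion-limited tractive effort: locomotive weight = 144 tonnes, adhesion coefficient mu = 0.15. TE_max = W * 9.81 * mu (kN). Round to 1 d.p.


TE_max = W * g * mu
TE_max = 144 * 9.81 * 0.15
TE_max = 1412.64 * 0.15
TE_max = 211.9 kN

211.9


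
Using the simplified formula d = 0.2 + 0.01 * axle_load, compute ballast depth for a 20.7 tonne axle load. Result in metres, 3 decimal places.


d = 0.2 + 0.01 * 20.7
d = 0.2 + 0.207
d = 0.407 m

0.407


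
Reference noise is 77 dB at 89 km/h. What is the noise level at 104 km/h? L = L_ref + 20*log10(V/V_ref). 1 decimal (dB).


V/V_ref = 104 / 89 = 1.168539
log10(1.168539) = 0.067643
20 * 0.067643 = 1.3529
L = 77 + 1.3529 = 78.4 dB

78.4


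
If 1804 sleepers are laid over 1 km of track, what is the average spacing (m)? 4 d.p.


Spacing = 1000 m / number of sleepers
Spacing = 1000 / 1804
Spacing = 0.5543 m

0.5543


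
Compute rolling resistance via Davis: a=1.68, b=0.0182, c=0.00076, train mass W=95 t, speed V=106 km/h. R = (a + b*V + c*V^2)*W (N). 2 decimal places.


b*V = 0.0182 * 106 = 1.9292
c*V^2 = 0.00076 * 11236 = 8.53936
R_per_t = 1.68 + 1.9292 + 8.53936 = 12.14856 N/t
R_total = 12.14856 * 95 = 1154.11 N

1154.11


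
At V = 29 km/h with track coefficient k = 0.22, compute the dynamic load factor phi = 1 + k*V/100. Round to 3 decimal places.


phi = 1 + k * V / 100
phi = 1 + 0.22 * 29 / 100
phi = 1 + 0.0638
phi = 1.064

1.064


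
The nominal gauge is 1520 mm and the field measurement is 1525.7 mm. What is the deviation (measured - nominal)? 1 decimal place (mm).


Deviation = measured - nominal
Deviation = 1525.7 - 1520
Deviation = 5.7 mm

5.7


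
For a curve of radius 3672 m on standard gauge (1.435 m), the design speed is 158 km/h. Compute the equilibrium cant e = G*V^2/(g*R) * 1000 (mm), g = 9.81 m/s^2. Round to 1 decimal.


Convert speed: V = 158 / 3.6 = 43.8889 m/s
Apply formula: e = 1.435 * 43.8889^2 / (9.81 * 3672)
e = 1.435 * 1926.2346 / 36022.32
e = 0.076734 m = 76.7 mm

76.7


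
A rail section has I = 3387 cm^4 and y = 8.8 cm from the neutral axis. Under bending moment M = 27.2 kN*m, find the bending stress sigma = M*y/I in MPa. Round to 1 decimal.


Convert units:
M = 27.2 kN*m = 27200000 N*mm
y = 8.8 cm = 88 mm
I = 3387 cm^4 = 33870000 mm^4
sigma = 27200000 * 88 / 33870000
sigma = 70.7 MPa

70.7


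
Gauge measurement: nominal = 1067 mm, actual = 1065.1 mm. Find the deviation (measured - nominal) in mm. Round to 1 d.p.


Deviation = measured - nominal
Deviation = 1065.1 - 1067
Deviation = -1.9 mm

-1.9


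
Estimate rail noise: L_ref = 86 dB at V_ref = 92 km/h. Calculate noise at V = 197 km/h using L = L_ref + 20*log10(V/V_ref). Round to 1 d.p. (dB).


V/V_ref = 197 / 92 = 2.141304
log10(2.141304) = 0.330678
20 * 0.330678 = 6.6136
L = 86 + 6.6136 = 92.6 dB

92.6


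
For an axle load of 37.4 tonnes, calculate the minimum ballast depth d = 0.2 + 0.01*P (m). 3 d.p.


d = 0.2 + 0.01 * 37.4
d = 0.2 + 0.374
d = 0.574 m

0.574


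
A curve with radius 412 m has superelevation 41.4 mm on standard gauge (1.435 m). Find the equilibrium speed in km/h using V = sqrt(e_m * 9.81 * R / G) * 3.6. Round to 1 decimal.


Convert cant: e = 41.4 mm = 0.0414 m
V_ms = sqrt(0.0414 * 9.81 * 412 / 1.435)
V_ms = sqrt(116.604326) = 10.7983 m/s
V = 10.7983 * 3.6 = 38.9 km/h

38.9


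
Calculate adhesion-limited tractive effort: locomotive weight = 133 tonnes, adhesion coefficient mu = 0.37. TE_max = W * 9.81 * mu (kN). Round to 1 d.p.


TE_max = W * g * mu
TE_max = 133 * 9.81 * 0.37
TE_max = 1304.73 * 0.37
TE_max = 482.8 kN

482.8


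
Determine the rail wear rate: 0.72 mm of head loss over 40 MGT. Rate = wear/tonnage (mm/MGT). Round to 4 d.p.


Wear rate = total wear / cumulative tonnage
Rate = 0.72 / 40
Rate = 0.0180 mm/MGT

0.0180


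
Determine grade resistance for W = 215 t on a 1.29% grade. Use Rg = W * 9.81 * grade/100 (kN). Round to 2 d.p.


Rg = W * 9.81 * grade / 100
Rg = 215 * 9.81 * 1.29 / 100
Rg = 2109.15 * 0.0129
Rg = 27.21 kN

27.21


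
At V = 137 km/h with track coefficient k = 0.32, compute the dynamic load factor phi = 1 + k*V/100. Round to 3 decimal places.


phi = 1 + k * V / 100
phi = 1 + 0.32 * 137 / 100
phi = 1 + 0.4384
phi = 1.438

1.438


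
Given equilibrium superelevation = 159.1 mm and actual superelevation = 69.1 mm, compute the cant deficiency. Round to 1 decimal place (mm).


Cant deficiency = equilibrium cant - actual cant
CD = 159.1 - 69.1
CD = 90.0 mm

90.0


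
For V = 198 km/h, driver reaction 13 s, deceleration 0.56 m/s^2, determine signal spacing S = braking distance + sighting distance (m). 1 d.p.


V = 198 / 3.6 = 55.0 m/s
Braking distance = 55.0^2 / (2*0.56) = 2700.8929 m
Sighting distance = 55.0 * 13 = 715.0 m
S = 2700.8929 + 715.0 = 3415.9 m

3415.9


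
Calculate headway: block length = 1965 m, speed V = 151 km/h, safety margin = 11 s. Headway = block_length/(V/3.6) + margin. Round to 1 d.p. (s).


V = 151 / 3.6 = 41.9444 m/s
Block traversal time = 1965 / 41.9444 = 46.8477 s
Headway = 46.8477 + 11
Headway = 57.8 s

57.8


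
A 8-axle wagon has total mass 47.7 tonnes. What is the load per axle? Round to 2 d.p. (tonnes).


Load per axle = total weight / number of axles
Load = 47.7 / 8
Load = 5.96 tonnes

5.96


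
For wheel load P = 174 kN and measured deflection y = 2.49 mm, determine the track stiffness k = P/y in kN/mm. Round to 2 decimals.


Track stiffness k = P / y
k = 174 / 2.49
k = 69.88 kN/mm

69.88


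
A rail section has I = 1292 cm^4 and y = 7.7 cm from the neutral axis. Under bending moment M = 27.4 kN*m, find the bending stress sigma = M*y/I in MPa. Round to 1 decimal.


Convert units:
M = 27.4 kN*m = 27400000 N*mm
y = 7.7 cm = 77 mm
I = 1292 cm^4 = 12920000 mm^4
sigma = 27400000 * 77 / 12920000
sigma = 163.3 MPa

163.3


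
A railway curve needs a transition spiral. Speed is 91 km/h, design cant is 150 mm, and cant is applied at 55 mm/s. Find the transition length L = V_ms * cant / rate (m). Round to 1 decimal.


Convert speed: V = 91 / 3.6 = 25.2778 m/s
L = 25.2778 * 150 / 55
L = 3791.6667 / 55
L = 68.9 m

68.9


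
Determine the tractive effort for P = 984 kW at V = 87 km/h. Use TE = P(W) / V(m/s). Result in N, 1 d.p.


Convert: P = 984 kW = 984000 W
V = 87 / 3.6 = 24.1667 m/s
TE = 984000 / 24.1667
TE = 40717.2 N

40717.2


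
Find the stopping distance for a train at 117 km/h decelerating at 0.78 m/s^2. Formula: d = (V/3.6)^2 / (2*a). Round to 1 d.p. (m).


Convert speed: V = 117 / 3.6 = 32.5 m/s
V^2 = 1056.25
d = 1056.25 / (2 * 0.78)
d = 1056.25 / 1.56
d = 677.1 m

677.1


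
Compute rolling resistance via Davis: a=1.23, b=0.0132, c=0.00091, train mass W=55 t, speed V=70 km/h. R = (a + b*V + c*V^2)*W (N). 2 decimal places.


b*V = 0.0132 * 70 = 0.924
c*V^2 = 0.00091 * 4900 = 4.459
R_per_t = 1.23 + 0.924 + 4.459 = 6.613 N/t
R_total = 6.613 * 55 = 363.72 N

363.72


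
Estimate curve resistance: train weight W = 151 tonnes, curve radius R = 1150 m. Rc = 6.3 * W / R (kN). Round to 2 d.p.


Rc = 6.3 * W / R
Rc = 6.3 * 151 / 1150
Rc = 951.3 / 1150
Rc = 0.83 kN

0.83


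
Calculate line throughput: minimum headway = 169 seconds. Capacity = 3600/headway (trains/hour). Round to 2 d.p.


Capacity = 3600 / headway
Capacity = 3600 / 169
Capacity = 21.30 trains/hour

21.30


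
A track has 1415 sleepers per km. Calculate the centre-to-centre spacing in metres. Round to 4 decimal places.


Spacing = 1000 m / number of sleepers
Spacing = 1000 / 1415
Spacing = 0.7067 m

0.7067


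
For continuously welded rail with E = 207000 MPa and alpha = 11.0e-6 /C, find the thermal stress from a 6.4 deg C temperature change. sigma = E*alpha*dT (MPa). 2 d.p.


sigma = E * alpha * dT
sigma = 207000 * 11.0e-6 * 6.4
sigma = 2.277 * 6.4
sigma = 14.57 MPa

14.57


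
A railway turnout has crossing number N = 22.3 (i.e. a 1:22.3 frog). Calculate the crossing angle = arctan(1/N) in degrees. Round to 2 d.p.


1/N = 1/22.3 = 0.044843
angle = arctan(0.044843) = 0.044813 rad
angle = 0.044813 * 180/pi = 2.57 degrees

2.57


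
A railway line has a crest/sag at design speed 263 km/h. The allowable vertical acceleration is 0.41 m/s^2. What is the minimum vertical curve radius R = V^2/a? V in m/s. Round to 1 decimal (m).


Convert speed: V = 263 / 3.6 = 73.0556 m/s
V^2 = 5337.1142 m^2/s^2
R_v = 5337.1142 / 0.41
R_v = 13017.4 m

13017.4


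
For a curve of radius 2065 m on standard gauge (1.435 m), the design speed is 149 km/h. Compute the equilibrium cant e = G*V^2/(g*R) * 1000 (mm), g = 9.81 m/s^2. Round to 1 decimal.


Convert speed: V = 149 / 3.6 = 41.3889 m/s
Apply formula: e = 1.435 * 41.3889^2 / (9.81 * 2065)
e = 1.435 * 1713.0401 / 20257.65
e = 0.121347 m = 121.3 mm

121.3


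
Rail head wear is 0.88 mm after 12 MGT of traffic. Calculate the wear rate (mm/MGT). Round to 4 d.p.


Wear rate = total wear / cumulative tonnage
Rate = 0.88 / 12
Rate = 0.0733 mm/MGT

0.0733


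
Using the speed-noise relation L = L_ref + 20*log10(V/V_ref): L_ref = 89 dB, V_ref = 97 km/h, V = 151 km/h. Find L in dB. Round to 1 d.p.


V/V_ref = 151 / 97 = 1.556701
log10(1.556701) = 0.192205
20 * 0.192205 = 3.8441
L = 89 + 3.8441 = 92.8 dB

92.8


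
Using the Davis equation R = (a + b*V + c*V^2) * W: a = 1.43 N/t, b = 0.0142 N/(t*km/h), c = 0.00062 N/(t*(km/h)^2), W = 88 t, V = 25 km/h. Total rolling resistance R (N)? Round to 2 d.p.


b*V = 0.0142 * 25 = 0.355
c*V^2 = 0.00062 * 625 = 0.3875
R_per_t = 1.43 + 0.355 + 0.3875 = 2.1725 N/t
R_total = 2.1725 * 88 = 191.18 N

191.18


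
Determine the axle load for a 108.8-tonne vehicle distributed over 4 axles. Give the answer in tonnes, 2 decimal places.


Load per axle = total weight / number of axles
Load = 108.8 / 4
Load = 27.20 tonnes

27.20


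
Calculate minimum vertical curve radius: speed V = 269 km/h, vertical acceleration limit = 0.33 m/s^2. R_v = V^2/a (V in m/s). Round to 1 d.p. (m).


Convert speed: V = 269 / 3.6 = 74.7222 m/s
V^2 = 5583.4105 m^2/s^2
R_v = 5583.4105 / 0.33
R_v = 16919.4 m

16919.4


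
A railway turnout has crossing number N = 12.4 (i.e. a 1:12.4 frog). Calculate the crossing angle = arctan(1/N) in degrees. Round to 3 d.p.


1/N = 1/12.4 = 0.080645
angle = arctan(0.080645) = 0.080471 rad
angle = 0.080471 * 180/pi = 4.611 degrees

4.611


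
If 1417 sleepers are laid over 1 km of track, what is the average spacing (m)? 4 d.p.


Spacing = 1000 m / number of sleepers
Spacing = 1000 / 1417
Spacing = 0.7057 m

0.7057


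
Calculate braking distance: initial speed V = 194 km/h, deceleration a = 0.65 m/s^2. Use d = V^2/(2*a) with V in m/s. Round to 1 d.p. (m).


Convert speed: V = 194 / 3.6 = 53.8889 m/s
V^2 = 2904.0123
d = 2904.0123 / (2 * 0.65)
d = 2904.0123 / 1.3
d = 2233.9 m

2233.9


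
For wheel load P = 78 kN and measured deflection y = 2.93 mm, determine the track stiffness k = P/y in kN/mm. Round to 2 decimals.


Track stiffness k = P / y
k = 78 / 2.93
k = 26.62 kN/mm

26.62


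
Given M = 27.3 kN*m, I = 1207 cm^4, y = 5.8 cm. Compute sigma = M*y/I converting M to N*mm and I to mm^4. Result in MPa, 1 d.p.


Convert units:
M = 27.3 kN*m = 27300000 N*mm
y = 5.8 cm = 58 mm
I = 1207 cm^4 = 12070000 mm^4
sigma = 27300000 * 58 / 12070000
sigma = 131.2 MPa

131.2


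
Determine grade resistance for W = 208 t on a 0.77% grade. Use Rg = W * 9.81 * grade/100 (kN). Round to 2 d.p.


Rg = W * 9.81 * grade / 100
Rg = 208 * 9.81 * 0.77 / 100
Rg = 2040.48 * 0.0077
Rg = 15.71 kN

15.71


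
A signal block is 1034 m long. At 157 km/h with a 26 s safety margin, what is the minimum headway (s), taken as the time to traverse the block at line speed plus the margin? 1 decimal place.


V = 157 / 3.6 = 43.6111 m/s
Block traversal time = 1034 / 43.6111 = 23.7096 s
Headway = 23.7096 + 26
Headway = 49.7 s

49.7


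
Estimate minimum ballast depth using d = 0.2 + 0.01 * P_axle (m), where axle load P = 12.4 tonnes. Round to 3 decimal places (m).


d = 0.2 + 0.01 * 12.4
d = 0.2 + 0.124
d = 0.324 m

0.324


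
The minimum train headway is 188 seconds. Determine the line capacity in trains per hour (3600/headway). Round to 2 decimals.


Capacity = 3600 / headway
Capacity = 3600 / 188
Capacity = 19.15 trains/hour

19.15


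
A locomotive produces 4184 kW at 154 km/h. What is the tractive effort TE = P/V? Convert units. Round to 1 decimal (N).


Convert: P = 4184 kW = 4184000 W
V = 154 / 3.6 = 42.7778 m/s
TE = 4184000 / 42.7778
TE = 97807.8 N

97807.8


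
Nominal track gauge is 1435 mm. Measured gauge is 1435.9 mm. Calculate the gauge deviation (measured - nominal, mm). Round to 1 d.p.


Deviation = measured - nominal
Deviation = 1435.9 - 1435
Deviation = 0.9 mm

0.9


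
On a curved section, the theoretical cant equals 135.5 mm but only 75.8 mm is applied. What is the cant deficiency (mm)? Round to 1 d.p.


Cant deficiency = equilibrium cant - actual cant
CD = 135.5 - 75.8
CD = 59.7 mm

59.7


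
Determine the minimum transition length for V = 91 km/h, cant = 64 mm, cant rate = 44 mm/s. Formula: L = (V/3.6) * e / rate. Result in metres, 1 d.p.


Convert speed: V = 91 / 3.6 = 25.2778 m/s
L = 25.2778 * 64 / 44
L = 1617.7778 / 44
L = 36.8 m

36.8


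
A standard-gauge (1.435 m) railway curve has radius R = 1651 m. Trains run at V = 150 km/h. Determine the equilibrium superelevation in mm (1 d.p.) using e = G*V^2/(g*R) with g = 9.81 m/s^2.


Convert speed: V = 150 / 3.6 = 41.6667 m/s
Apply formula: e = 1.435 * 41.6667^2 / (9.81 * 1651)
e = 1.435 * 1736.1111 / 16196.31
e = 0.15382 m = 153.8 mm

153.8


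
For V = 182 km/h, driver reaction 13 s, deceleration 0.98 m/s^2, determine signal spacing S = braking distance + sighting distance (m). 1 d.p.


V = 182 / 3.6 = 50.5556 m/s
Braking distance = 50.5556^2 / (2*0.98) = 1304.0123 m
Sighting distance = 50.5556 * 13 = 657.2222 m
S = 1304.0123 + 657.2222 = 1961.2 m

1961.2


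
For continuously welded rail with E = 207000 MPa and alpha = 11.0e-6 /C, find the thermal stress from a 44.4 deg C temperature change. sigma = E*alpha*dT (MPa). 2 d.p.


sigma = E * alpha * dT
sigma = 207000 * 11.0e-6 * 44.4
sigma = 2.277 * 44.4
sigma = 101.10 MPa

101.10
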